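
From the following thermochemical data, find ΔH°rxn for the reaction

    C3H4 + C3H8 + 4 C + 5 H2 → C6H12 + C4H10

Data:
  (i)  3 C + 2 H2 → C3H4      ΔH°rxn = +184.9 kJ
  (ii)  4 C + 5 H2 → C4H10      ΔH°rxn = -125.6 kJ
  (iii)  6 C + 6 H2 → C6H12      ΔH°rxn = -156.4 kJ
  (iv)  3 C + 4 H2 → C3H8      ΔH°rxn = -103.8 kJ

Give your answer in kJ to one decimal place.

ΔH°rxn = -363.1 kJ

(i) reversed (C3H4 must end up as a reactant): -184.9 kJ
(ii) as written (C4H10 already on the product side): -125.6 kJ
(iii) as written (C6H12 already on the product side): -156.4 kJ
(iv) reversed (reverse to put C3H8 on the reactant side): +103.8 kJ
Since enthalpy is a state function, ΔH°rxn = (-184.9) + (-125.6) + (-156.4) + (+103.8) = -363.1 kJ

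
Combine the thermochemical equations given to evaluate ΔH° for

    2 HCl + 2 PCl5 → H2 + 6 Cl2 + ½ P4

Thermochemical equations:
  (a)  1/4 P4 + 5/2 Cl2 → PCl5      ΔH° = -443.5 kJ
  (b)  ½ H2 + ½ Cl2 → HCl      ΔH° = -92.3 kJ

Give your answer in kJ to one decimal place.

(a) reversed and × 2: (-2)·(-443.5) = +887.0 kJ
(b) reversed and × 2: (-2)·(-92.3) = +184.6 kJ
ΔH° = (+887.0) + (+184.6) = 1071.6 kJ

ΔH° = 1071.6 kJ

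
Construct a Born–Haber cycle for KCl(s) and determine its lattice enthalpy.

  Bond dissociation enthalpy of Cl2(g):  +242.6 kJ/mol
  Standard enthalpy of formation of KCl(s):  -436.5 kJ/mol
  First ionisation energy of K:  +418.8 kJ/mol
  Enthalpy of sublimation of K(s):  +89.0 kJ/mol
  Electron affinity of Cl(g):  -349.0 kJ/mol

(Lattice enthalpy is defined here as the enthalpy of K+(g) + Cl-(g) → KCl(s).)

ΔHf° = 1·ΔHsub + 1·(ΣIE) + 1/2·D(Cl2) + 1·EA + U
-436.5 = 1·(+89.0) + 1·(+418.8) + 1/2·(+242.6) + 1·(-349.0) + U
U = -436.5 − (+280.1) = -716.6 kJ/mol

U = -716.6 kJ/mol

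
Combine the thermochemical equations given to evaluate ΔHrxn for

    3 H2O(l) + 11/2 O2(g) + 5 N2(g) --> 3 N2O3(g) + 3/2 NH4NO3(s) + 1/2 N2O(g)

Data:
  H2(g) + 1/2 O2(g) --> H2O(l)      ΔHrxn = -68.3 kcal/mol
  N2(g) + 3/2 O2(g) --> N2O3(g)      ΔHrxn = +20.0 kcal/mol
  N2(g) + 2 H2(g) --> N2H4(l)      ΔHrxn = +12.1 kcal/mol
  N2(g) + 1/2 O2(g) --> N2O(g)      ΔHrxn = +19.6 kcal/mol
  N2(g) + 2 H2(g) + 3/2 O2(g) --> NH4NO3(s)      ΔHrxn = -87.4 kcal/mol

equation 1 reversed and × 3 (H2O(l) must end up as a reactant; ×3 to match 3 H2O(l) in the target): (-3)·(-68.3) = +204.9 kcal/mol
equation 2 × 3 (scale by 3 for the 3 N2O3(g)): (3)·(+20.0) = +60.0 kcal/mol
equation 3: not needed (N2H4(l) appears nowhere else).
equation 4 × 1/2 (scale by 1/2 for the 1/2 N2O(g)): (1/2)·(+19.6) = +9.8 kcal/mol
equation 5 × 3/2 (×3/2 to match 3/2 NH4NO3(s) in the target): (3/2)·(-87.4) = -131.1 kcal/mol
Summing the manipulated equations, ΔHrxn = (-3)·(-68.3) + (3)·(+20.0) + (1/2)·(+19.6) + (3/2)·(-87.4) = 143.6 kcal/mol

ΔHrxn = 143.6 kcal/mol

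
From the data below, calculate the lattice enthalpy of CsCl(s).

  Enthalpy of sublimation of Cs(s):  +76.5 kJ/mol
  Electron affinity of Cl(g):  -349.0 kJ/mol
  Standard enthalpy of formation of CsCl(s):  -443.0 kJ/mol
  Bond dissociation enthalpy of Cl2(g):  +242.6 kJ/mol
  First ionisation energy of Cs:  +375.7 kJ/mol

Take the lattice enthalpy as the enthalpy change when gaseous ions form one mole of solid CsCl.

U = -667.5 kJ/mol

ΔHf° = 1·ΔHsub + 1·(ΣIE) + 1/2·D(Cl2) + 1·EA + U
-443.0 = 1·(+76.5) + 1·(+375.7) + 1/2·(+242.6) + 1·(-349.0) + U
U = -443.0 − (+224.5) = -667.5 kJ/mol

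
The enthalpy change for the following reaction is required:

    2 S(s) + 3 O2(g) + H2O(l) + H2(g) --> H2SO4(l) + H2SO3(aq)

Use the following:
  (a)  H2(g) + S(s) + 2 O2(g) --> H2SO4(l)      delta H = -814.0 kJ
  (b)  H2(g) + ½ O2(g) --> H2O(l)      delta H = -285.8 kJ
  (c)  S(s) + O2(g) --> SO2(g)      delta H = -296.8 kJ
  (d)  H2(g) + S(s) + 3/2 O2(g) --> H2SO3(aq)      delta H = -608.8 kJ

(a) as written (H2SO4(l) already on the product side): -814.0 kJ
(b) reversed (H2O(l) must end up as a reactant): +285.8 kJ
(c): not needed (SO2(g) appears nowhere else).
(d) as written (H2SO3(aq) already on the product side): -608.8 kJ
Combining the equations, delta H = (1)·(-814.0) + (-1)·(-285.8) + (1)·(-608.8) = -1137.0 kJ

delta H = -1137.0 kJ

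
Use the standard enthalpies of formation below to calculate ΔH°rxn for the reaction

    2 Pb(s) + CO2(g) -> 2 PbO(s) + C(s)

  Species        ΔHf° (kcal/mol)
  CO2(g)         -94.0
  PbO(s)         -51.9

Products: 2·(-51.9) + 1·(+0.0) = -103.8
Reactants: 2·(+0.0) + 1·(-94.0) = -94.0
ΔH°rxn = (-103.8) − (-94.0) = -9.8 kcal/mol

ΔH°rxn = -9.8 kcal/mol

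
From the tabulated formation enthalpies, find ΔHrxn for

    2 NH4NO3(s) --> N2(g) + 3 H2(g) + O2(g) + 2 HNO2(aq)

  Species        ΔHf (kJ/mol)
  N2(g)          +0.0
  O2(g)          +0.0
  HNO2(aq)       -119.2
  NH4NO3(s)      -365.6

Products: 1·(+0.0) + 3·(+0.0) + 1·(+0.0) + 2·(-119.2) = -238.4
Reactants: 2·(-365.6) = -731.2
ΔHrxn = (-238.4) − (-731.2) = 492.8 kJ/mol

ΔHrxn = 492.8 kJ/mol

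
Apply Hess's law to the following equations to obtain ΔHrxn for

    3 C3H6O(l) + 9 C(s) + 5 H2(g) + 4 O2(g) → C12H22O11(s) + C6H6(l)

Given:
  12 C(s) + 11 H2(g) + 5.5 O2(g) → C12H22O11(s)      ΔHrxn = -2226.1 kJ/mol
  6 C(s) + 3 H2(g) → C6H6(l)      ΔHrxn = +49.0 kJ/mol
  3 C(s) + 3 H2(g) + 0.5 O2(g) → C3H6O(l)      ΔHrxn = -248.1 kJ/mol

ΔHrxn = -1432.8 kJ/mol

equation 1 as written (C12H22O11(s) already on the product side): -2226.1 kJ/mol
equation 2 as written (C6H6(l) already on the product side): +49.0 kJ/mol
equation 3 reversed and × 3 (reverse to put C3H6O(l) on the reactant side; ×3 to match 3 C3H6O(l) in the target): (-3)·(-248.1) = +744.3 kJ/mol
By Hess's law, ΔHrxn = (-2226.1) + (+49.0) + (+744.3) = -1432.8 kJ/mol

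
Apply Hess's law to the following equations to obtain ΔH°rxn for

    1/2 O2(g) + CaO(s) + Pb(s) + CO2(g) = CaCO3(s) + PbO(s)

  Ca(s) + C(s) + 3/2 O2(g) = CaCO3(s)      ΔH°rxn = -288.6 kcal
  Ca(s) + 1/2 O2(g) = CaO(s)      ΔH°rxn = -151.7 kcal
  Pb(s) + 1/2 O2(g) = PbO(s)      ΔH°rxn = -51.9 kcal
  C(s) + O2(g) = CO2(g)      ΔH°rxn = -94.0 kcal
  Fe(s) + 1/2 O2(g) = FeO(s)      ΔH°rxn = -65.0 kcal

ΔH°rxn = -94.8 kcal

equation 1 as written: -288.6 kcal
equation 2 reversed: +151.7 kcal
equation 3 as written: -51.9 kcal
equation 4 reversed: +94.0 kcal
equation 5: not needed.
By Hess's law, ΔH°rxn = (1)·(-288.6) + (-1)·(-151.7) + (1)·(-51.9) + (-1)·(-94.0) = -94.8 kcal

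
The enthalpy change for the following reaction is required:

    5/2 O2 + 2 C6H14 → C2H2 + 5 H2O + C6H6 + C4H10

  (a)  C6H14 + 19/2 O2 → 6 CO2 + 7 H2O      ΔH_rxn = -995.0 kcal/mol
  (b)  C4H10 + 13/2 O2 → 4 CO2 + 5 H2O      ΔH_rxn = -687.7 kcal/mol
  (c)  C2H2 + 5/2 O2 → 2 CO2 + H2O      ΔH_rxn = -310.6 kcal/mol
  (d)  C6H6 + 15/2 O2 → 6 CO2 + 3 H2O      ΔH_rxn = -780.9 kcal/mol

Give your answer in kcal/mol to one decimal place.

ΔH_rxn = -210.8 kcal/mol

(a) × 2 (×2 to match 2 C6H14 in the target): (2)·(-995.0) = -1990.0 kcal/mol
(b) reversed (C4H10 must end up as a product): +687.7 kcal/mol
(c) reversed (reverse to put C2H2 on the product side): +310.6 kcal/mol
(d) reversed (C6H6 must end up as a product): +780.9 kcal/mol
Combining the equations, ΔH_rxn = (2)·(-995.0) + (-1)·(-687.7) + (-1)·(-310.6) + (-1)·(-780.9) = -210.8 kcal/mol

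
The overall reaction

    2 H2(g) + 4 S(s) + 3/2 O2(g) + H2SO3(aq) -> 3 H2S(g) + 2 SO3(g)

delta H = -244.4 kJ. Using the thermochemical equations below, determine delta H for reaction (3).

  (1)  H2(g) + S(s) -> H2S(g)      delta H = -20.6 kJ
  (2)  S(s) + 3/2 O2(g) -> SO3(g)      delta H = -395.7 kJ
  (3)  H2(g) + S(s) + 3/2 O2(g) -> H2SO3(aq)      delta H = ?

delta H = -608.8 kJ

(1) × 3: (3)·(-20.6) = -61.8 kJ
(2) × 2: (2)·(-395.7) = -791.4 kJ
(3) reversed: contributes −x
-244.4 = (-61.8) + (-791.4) − x
x = (-244.4 − (-853.2)) / (-1) = -608.8 kJ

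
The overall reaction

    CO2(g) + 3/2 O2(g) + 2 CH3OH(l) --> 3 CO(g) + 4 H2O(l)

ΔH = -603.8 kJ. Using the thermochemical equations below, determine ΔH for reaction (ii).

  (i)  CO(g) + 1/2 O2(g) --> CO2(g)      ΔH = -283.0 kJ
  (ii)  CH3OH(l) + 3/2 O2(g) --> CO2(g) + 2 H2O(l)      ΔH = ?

ΔH = -726.4 kJ

(i) reversed and × 3: (-3)·(-283.0) = +849.0 kJ
(ii) × 2: contributes 2·x
-603.8 = (+849.0) + 2·x
x = (-603.8 − (+849.0)) / (2) = -726.4 kJ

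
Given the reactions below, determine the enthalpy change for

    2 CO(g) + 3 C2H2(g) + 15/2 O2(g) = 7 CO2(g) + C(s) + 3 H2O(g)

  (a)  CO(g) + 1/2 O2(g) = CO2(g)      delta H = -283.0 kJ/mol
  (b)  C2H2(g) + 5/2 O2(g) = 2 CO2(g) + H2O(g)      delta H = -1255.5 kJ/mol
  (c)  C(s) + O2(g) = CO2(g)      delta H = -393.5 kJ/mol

delta H = -3939.0 kJ/mol

(a) × 2: (2)·(-283.0) = -566.0 kJ/mol
(b) × 3: (3)·(-1255.5) = -3766.5 kJ/mol
(c) reversed: +393.5 kJ/mol
Since enthalpy is a state function, delta H = (-566.0) + (-3766.5) + (+393.5) = -3939.0 kJ/mol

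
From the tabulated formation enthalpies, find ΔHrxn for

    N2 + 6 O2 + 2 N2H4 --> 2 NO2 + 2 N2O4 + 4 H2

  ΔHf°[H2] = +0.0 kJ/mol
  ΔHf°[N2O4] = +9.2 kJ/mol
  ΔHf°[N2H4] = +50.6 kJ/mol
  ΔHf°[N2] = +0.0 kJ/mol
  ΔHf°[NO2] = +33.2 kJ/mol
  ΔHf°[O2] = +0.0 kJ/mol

ΔHrxn = -16.4 kJ/mol

ΔH°rxn = Σ nΔHf°(products) − Σ nΔHf°(reactants).
Products: 2·(+33.2) + 2·(+9.2) + 4·(+0.0) = +84.8
Reactants: 1·(+0.0) + 6·(+0.0) + 2·(+50.6) = +101.2
ΔHrxn = (+84.8) − (+101.2) = -16.4 kJ/mol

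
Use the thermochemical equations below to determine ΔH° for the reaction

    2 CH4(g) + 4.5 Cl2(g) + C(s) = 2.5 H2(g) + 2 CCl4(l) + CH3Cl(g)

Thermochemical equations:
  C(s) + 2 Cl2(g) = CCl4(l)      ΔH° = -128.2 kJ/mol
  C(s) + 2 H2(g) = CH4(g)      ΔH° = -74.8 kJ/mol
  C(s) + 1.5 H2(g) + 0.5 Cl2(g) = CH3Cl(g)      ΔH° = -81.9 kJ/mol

equation 1 × 2 (scale by 2 for the 2 CCl4(l)): (2)·(-128.2) = -256.4 kJ/mol
equation 2 reversed and × 2 (reverse to put CH4(g) on the reactant side; ×2 to match 2 CH4(g) in the target): (-2)·(-74.8) = +149.6 kJ/mol
equation 3 as written (CH3Cl(g) already on the product side): -81.9 kJ/mol
By Hess's law, ΔH° = (-256.4) + (+149.6) + (-81.9) = -188.7 kJ/mol

ΔH° = -188.7 kJ/mol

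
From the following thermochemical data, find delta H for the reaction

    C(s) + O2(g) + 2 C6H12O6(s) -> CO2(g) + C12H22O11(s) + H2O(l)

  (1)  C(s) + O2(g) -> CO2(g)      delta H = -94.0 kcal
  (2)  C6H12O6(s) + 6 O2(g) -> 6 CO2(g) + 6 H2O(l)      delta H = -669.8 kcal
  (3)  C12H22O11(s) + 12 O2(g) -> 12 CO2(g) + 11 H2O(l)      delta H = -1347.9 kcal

(1) as written (C(s) already on the reactant side): -94.0 kcal
(2) × 2 (×2 to match 2 C6H12O6(s) in the target): (2)·(-669.8) = -1339.6 kcal
(3) reversed (C12H22O11(s) must end up as a product): +1347.9 kcal
delta H = (-94.0) + (-1339.6) + (+1347.9) = -85.7 kcal

delta H = -85.7 kcal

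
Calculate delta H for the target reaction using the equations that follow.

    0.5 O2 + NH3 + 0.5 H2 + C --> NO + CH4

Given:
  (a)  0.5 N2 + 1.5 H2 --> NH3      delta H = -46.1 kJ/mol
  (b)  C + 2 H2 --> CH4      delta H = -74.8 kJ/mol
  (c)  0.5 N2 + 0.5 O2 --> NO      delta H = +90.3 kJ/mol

(a) reversed: +46.1 kJ/mol
(b) as written: -74.8 kJ/mol
(c) as written: +90.3 kJ/mol
Since enthalpy is a state function, delta H = (+46.1) + (-74.8) + (+90.3) = 61.6 kJ/mol

delta H = 61.6 kJ/mol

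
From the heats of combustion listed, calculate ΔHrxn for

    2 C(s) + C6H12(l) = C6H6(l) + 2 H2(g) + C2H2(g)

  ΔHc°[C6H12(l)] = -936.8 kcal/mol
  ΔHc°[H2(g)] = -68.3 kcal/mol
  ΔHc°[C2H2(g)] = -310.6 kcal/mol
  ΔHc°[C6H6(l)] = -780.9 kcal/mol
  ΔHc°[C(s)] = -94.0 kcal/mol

Using ΔH = Σ nΔHc°(reactants) − Σ nΔHc°(products):
= [2·(-94.0) + 1·(-936.8)] − [1·(-780.9) + 2·(-68.3) + 1·(-310.6)]
= 103.3 kcal/mol

ΔHrxn = 103.3 kcal/mol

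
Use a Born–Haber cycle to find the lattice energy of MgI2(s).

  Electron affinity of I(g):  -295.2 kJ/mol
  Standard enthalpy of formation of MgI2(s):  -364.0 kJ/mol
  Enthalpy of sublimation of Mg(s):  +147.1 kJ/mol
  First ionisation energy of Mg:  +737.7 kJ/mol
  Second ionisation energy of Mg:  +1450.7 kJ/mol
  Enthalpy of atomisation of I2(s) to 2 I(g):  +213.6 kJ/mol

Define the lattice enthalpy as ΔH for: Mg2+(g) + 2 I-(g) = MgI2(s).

ΔHf° = 1·ΔHsub + 1·(ΣIE) + 1·D(I2) + 2·EA + U
-364.0 = 1·(+147.1) + 1·(+2188.4) + 1·(+213.6) + 2·(-295.2) + U
U = -364.0 − (+1958.7) = -2322.7 kJ/mol

U = -2322.7 kJ/mol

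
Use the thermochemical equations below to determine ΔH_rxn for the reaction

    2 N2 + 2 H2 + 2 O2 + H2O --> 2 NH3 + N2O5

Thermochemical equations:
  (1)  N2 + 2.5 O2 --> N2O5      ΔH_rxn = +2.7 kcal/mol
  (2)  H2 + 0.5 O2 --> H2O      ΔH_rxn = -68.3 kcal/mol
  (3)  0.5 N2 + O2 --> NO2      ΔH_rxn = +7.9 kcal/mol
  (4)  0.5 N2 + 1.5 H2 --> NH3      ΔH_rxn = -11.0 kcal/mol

ΔH_rxn = 49.0 kcal/mol

(1) as written: +2.7 kcal/mol
(2) reversed: +68.3 kcal/mol
(3): not needed.
(4) × 2: (2)·(-11.0) = -22.0 kcal/mol
ΔH_rxn = (1)·(+2.7) + (-1)·(-68.3) + (2)·(-11.0) = 49.0 kcal/mol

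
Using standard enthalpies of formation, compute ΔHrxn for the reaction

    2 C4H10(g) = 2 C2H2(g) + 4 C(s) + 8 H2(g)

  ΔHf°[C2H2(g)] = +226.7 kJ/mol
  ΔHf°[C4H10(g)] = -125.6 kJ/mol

Products: 2·(+226.7) + 4·(+0.0) + 8·(+0.0) = +453.4
Reactants: 2·(-125.6) = -251.2
ΔHrxn = (+453.4) − (-251.2) = 704.6 kJ/mol

ΔHrxn = 704.6 kJ/mol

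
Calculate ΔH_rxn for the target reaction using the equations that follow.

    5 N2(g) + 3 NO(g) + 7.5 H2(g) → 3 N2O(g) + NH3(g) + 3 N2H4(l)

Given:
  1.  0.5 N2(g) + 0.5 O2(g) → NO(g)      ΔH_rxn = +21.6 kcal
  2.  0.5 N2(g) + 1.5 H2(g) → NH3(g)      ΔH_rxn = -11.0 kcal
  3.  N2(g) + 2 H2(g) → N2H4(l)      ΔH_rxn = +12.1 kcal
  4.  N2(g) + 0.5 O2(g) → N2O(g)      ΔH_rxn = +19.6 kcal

ΔH_rxn = 19.3 kcal

eq. 1 reversed and × 3 (NO(g) must end up as a reactant; scale by 3 for the 3 NO(g)): (-3)·(+21.6) = -64.8 kcal
eq. 2 as written (NH3(g) already on the product side): -11.0 kcal
eq. 3 × 3 (scale by 3 for the 3 N2H4(l)): (3)·(+12.1) = +36.3 kcal
eq. 4 × 3 (scale by 3 for the 3 N2O(g)): (3)·(+19.6) = +58.8 kcal
By Hess's law, ΔH_rxn = (-64.8) + (-11.0) + (+36.3) + (+58.8) = 19.3 kcal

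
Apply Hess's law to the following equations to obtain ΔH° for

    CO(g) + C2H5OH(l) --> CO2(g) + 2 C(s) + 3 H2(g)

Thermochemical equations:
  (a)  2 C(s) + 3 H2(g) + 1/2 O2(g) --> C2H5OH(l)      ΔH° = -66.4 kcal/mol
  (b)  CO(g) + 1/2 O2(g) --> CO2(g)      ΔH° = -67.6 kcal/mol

ΔH° = -1.2 kcal/mol

(a) reversed: +66.4 kcal/mol
(b) as written: -67.6 kcal/mol
ΔH° = (-1)·(-66.4) + (1)·(-67.6) = -1.2 kcal/mol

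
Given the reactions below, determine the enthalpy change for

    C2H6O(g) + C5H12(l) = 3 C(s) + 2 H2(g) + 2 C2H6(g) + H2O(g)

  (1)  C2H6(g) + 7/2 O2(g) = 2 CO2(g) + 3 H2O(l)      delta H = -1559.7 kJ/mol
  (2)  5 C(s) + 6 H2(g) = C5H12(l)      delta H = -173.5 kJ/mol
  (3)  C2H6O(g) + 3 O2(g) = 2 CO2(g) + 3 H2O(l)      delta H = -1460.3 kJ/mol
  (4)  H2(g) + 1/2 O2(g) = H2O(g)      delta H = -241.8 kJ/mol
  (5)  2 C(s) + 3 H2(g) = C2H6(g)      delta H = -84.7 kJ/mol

(1) reversed: +1559.7 kJ/mol
(2) reversed (reverse to put C5H12(l) on the reactant side): +173.5 kJ/mol
(3) as written (C2H6O(g) already on the reactant side): -1460.3 kJ/mol
(4) as written (H2O(g) already on the product side): -241.8 kJ/mol
(5) as written: -84.7 kJ/mol
Summing the manipulated equations, delta H = (-1)·(-1559.7) + (-1)·(-173.5) + (1)·(-1460.3) + (1)·(-241.8) + (1)·(-84.7) = -53.6 kJ/mol

delta H = -53.6 kJ/mol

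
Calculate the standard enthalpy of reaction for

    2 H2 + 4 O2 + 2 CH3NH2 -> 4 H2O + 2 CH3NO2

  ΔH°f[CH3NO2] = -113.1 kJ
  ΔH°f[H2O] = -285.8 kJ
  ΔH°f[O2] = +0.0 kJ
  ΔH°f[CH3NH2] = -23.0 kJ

Products: 4·(-285.8) + 2·(-113.1) = -1369.4
Reactants: 2·(+0.0) + 4·(+0.0) + 2·(-23.0) = -46.0
ΔHrxn = (-1369.4) − (-46.0) = -1323.4 kJ

ΔHrxn = -1323.4 kJ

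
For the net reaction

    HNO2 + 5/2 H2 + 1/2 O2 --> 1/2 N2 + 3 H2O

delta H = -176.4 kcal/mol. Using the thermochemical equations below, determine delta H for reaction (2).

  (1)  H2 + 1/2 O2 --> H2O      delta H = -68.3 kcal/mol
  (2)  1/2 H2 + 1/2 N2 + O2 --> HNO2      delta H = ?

(1) × 3 (scale by 3 for the 3 H2O): (3)·(-68.3) = -204.9 kcal/mol
(2) reversed (reverse to put HNO2 on the reactant side): contributes −x
-176.4 = (-204.9) − x
x = (-176.4 − (-204.9)) / (-1) = -28.5 kcal/mol

delta H = -28.5 kcal/mol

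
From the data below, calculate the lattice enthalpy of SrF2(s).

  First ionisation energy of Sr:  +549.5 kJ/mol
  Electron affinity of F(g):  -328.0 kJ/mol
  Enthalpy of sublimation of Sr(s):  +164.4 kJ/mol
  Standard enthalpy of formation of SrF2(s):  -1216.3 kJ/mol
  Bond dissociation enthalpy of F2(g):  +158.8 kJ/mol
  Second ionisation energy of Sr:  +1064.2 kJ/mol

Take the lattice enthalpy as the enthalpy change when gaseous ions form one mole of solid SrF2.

U = -2497.2 kJ/mol

ΔHf° = 1·ΔHsub + 1·(ΣIE) + 1·D(F2) + 2·EA + U
-1216.3 = 1·(+164.4) + 1·(+1613.7) + 1·(+158.8) + 2·(-328.0) + U
U = -1216.3 − (+1280.9) = -2497.2 kJ/mol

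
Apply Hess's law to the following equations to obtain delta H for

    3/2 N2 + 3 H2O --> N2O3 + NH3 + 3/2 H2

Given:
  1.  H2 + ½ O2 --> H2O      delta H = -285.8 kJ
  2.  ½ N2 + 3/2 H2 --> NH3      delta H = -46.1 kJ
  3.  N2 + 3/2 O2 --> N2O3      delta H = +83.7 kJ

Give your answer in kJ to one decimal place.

eq. 1 reversed and × 3: (-3)·(-285.8) = +857.4 kJ
eq. 2 as written: -46.1 kJ
eq. 3 as written: +83.7 kJ
delta H = (-3)·(-285.8) + (1)·(-46.1) + (1)·(+83.7) = 895.0 kJ

delta H = 895.0 kJ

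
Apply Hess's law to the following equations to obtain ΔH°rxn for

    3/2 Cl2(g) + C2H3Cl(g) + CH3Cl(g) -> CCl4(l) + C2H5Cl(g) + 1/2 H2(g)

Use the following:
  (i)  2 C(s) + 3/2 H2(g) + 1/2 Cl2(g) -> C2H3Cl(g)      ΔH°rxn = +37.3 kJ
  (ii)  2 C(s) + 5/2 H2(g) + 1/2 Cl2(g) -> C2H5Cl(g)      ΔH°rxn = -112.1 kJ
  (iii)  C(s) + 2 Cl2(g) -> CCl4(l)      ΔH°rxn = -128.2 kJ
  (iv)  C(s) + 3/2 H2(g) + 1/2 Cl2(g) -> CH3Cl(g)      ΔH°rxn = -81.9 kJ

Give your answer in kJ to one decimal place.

ΔH°rxn = -195.7 kJ

(i) reversed: -37.3 kJ
(ii) as written: -112.1 kJ
(iii) as written: -128.2 kJ
(iv) reversed: +81.9 kJ
ΔH°rxn = (-37.3) + (-112.1) + (-128.2) + (+81.9) = -195.7 kJ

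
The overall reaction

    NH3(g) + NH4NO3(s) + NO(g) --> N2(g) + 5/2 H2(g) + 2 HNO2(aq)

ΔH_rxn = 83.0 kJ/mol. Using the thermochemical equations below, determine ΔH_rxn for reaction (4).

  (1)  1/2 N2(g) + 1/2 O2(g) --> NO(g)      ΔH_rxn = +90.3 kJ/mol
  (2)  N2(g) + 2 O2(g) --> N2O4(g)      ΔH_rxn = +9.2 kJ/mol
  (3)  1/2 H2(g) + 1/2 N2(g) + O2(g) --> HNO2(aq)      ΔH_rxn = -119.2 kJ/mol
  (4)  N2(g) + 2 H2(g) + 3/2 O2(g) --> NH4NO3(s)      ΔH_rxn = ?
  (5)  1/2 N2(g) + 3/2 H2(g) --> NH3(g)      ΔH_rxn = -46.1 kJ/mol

ΔH_rxn = -365.6 kJ/mol

(1) reversed: -90.3 kJ/mol
(2): not needed.
(3) × 2: (2)·(-119.2) = -238.4 kJ/mol
(4) reversed: contributes −x
(5) reversed: +46.1 kJ/mol
+83.0 = (-90.3) + (-238.4) + (+46.1) − x
x = (+83.0 − (-282.6)) / (-1) = -365.6 kJ/mol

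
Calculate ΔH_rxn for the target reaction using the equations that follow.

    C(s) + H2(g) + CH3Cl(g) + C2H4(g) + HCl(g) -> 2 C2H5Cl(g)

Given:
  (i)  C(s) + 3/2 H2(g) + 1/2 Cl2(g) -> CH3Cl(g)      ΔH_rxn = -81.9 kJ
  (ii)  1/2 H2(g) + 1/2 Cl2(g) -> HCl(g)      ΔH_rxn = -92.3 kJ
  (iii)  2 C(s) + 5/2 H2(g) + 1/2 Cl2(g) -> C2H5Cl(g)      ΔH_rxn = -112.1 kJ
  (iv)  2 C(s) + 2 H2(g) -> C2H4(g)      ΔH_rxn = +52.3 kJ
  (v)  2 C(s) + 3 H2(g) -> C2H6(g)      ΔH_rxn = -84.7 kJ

ΔH_rxn = -102.3 kJ

(i) reversed: +81.9 kJ
(ii) reversed: +92.3 kJ
(iii) × 2: (2)·(-112.1) = -224.2 kJ
(iv) reversed: -52.3 kJ
(v): not needed.
By Hess's law, ΔH_rxn = (-1)·(-81.9) + (-1)·(-92.3) + (2)·(-112.1) + (-1)·(+52.3) = -102.3 kJ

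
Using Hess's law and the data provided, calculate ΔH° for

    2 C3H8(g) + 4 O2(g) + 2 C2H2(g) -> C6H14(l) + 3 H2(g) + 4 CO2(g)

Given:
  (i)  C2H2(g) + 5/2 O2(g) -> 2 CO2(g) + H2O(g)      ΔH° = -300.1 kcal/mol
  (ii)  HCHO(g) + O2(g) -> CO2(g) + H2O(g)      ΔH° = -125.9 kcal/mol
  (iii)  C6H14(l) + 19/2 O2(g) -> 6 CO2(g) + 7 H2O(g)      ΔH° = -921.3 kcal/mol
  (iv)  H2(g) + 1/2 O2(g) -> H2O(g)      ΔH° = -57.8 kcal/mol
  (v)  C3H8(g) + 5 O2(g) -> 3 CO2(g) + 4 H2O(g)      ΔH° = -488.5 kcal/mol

ΔH° = -482.5 kcal/mol

(i) × 2: (2)·(-300.1) = -600.2 kcal/mol
(ii): not needed.
(iii) reversed: +921.3 kcal/mol
(iv) reversed and × 3: (-3)·(-57.8) = +173.4 kcal/mol
(v) × 2: (2)·(-488.5) = -977.0 kcal/mol
Combining the equations, ΔH° = (2)·(-300.1) + (-1)·(-921.3) + (-3)·(-57.8) + (2)·(-488.5) = -482.5 kcal/mol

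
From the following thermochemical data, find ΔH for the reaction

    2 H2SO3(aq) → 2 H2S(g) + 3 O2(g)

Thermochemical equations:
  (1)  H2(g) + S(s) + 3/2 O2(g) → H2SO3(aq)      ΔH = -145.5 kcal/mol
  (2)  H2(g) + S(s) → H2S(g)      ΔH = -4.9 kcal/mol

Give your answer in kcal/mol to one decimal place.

(1) reversed and × 2: (-2)·(-145.5) = +291.0 kcal/mol
(2) × 2: (2)·(-4.9) = -9.8 kcal/mol
Combining the equations, ΔH = (+291.0) + (-9.8) = 281.2 kcal/mol

ΔH = 281.2 kcal/mol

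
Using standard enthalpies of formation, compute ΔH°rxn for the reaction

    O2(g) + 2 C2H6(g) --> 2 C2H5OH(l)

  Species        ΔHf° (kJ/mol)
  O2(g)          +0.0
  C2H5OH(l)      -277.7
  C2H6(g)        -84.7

ΔH°rxn = Σ nΔHf°(products) − Σ nΔHf°(reactants).
Products: 2·(-277.7) = -555.4
Reactants: 1·(+0.0) + 2·(-84.7) = -169.4
ΔH°rxn = (-555.4) − (-169.4) = -386.0 kJ/mol

ΔH°rxn = -386.0 kJ/mol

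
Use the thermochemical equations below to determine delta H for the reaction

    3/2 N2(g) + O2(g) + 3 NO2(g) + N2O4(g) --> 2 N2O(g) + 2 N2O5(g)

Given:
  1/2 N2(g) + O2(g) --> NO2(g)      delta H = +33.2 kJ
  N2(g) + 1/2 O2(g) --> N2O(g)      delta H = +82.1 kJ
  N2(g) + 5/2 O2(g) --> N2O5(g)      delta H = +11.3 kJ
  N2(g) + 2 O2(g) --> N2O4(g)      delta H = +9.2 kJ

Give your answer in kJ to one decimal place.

equation 1 reversed and × 3: (-3)·(+33.2) = -99.6 kJ
equation 2 × 2: (2)·(+82.1) = +164.2 kJ
equation 3 × 2: (2)·(+11.3) = +22.6 kJ
equation 4 reversed: -9.2 kJ
delta H = (-3)·(+33.2) + (2)·(+82.1) + (2)·(+11.3) + (-1)·(+9.2) = 78.0 kJ

delta H = 78.0 kJ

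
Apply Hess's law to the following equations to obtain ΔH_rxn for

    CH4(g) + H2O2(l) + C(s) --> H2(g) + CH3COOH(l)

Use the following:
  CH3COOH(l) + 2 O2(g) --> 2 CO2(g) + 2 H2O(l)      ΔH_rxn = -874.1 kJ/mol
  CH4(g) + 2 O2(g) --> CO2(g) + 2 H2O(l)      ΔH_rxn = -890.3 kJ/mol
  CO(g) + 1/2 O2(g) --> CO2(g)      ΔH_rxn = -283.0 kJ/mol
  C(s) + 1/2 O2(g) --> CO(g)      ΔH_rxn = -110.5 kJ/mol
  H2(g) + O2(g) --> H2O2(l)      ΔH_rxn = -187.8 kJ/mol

equation 1 reversed: +874.1 kJ/mol
equation 2 as written: -890.3 kJ/mol
equation 3 as written: -283.0 kJ/mol
equation 4 as written: -110.5 kJ/mol
equation 5 reversed: +187.8 kJ/mol
Since enthalpy is a state function, ΔH_rxn = (+874.1) + (-890.3) + (-283.0) + (-110.5) + (+187.8) = -221.9 kJ/mol

ΔH_rxn = -221.9 kJ/mol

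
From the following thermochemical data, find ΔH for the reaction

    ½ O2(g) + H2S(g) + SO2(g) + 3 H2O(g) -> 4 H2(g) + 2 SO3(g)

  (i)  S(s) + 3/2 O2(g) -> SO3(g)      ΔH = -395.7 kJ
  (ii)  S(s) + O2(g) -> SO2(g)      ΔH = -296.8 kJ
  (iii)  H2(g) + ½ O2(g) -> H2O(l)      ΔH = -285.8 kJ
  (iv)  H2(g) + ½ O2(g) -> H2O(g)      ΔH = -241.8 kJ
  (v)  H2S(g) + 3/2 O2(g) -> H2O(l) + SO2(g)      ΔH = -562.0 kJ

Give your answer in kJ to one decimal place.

ΔH = 251.4 kJ

(i) × 2 (×2 to match 2 SO3(g) in the target): (2)·(-395.7) = -791.4 kJ
(ii) reversed and × 2: (-2)·(-296.8) = +593.6 kJ
(iii) reversed: +285.8 kJ
(iv) reversed and × 3 (H2O(g) must end up as a reactant; scale by 3 for the 3 H2O(g)): (-3)·(-241.8) = +725.4 kJ
(v) as written (H2S(g) already on the reactant side): -562.0 kJ
Since enthalpy is a state function, ΔH = (-791.4) + (+593.6) + (+285.8) + (+725.4) + (-562.0) = 251.4 kJ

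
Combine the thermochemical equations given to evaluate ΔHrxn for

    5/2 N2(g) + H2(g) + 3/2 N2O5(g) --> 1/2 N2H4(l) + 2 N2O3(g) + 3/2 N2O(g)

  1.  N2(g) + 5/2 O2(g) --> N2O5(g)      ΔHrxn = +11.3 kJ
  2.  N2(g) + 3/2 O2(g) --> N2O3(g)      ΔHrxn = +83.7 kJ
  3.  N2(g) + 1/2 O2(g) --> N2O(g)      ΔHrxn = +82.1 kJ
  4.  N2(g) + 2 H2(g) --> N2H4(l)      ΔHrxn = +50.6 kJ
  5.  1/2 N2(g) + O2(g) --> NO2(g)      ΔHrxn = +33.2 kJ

ΔHrxn = 298.9 kJ

eq. 1 reversed and × 3/2 (reverse to put N2O5(g) on the reactant side; ×3/2 to match 3/2 N2O5(g) in the target): (-3/2)·(+11.3) = -16.95 kJ
eq. 2 × 2 (scale by 2 for the 2 N2O3(g)): (2)·(+83.7) = +167.4 kJ
eq. 3 × 3/2 (scale by 3/2 for the 3/2 N2O(g)): (3/2)·(+82.1) = +123.15 kJ
eq. 4 × 1/2 (×1/2 to match 1/2 N2H4(l) in the target): (1/2)·(+50.6) = +25.3 kJ
eq. 5: not needed (NO2(g) appears nowhere else).
Since enthalpy is a state function, ΔHrxn = (-16.95) + (+167.4) + (+123.15) + (+25.3) = 298.9 kJ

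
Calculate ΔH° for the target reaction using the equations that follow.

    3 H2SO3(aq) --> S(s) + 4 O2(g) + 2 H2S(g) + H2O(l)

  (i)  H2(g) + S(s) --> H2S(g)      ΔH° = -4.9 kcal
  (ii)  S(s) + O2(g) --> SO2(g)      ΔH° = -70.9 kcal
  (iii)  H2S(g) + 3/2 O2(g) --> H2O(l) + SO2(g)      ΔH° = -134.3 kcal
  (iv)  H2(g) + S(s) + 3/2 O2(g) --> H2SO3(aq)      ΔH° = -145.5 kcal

ΔH° = 358.4 kcal

(i) × 3: (3)·(-4.9) = -14.7 kcal
(ii) reversed: +70.9 kcal
(iii) as written (H2O(l) already on the product side): -134.3 kcal
(iv) reversed and × 3 (reverse to put H2SO3(aq) on the reactant side; scale by 3 for the 3 H2SO3(aq)): (-3)·(-145.5) = +436.5 kcal
By Hess's law, ΔH° = (-14.7) + (+70.9) + (-134.3) + (+436.5) = 358.4 kcal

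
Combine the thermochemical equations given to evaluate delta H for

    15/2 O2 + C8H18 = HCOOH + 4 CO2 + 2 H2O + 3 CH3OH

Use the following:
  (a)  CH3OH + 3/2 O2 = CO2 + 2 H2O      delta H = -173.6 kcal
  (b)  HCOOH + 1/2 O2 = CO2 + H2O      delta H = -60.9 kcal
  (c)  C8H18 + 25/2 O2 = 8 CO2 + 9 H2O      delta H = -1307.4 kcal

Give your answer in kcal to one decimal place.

delta H = -725.7 kcal

(a) reversed and × 3 (CH3OH must end up as a product; ×3 to match 3 CH3OH in the target): (-3)·(-173.6) = +520.8 kcal
(b) reversed (reverse to put HCOOH on the product side): +60.9 kcal
(c) as written (C8H18 already on the reactant side): -1307.4 kcal
Combining the equations, delta H = (+520.8) + (+60.9) + (-1307.4) = -725.7 kcal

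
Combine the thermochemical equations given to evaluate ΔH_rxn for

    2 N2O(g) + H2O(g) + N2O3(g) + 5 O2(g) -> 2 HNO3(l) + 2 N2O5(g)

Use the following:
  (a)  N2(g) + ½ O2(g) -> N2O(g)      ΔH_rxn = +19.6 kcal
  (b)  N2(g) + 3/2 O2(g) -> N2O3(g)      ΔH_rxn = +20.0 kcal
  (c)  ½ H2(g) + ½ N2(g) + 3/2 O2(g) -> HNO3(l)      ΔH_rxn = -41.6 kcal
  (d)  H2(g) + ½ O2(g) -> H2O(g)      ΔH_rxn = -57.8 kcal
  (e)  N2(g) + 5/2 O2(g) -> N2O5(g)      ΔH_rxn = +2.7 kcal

ΔH_rxn = -79.2 kcal

(a) reversed and × 2 (N2O(g) must end up as a reactant; scale by 2 for the 2 N2O(g)): (-2)·(+19.6) = -39.2 kcal
(b) reversed (reverse to put N2O3(g) on the reactant side): -20.0 kcal
(c) × 2 (×2 to match 2 HNO3(l) in the target): (2)·(-41.6) = -83.2 kcal
(d) reversed (reverse to put H2O(g) on the reactant side): +57.8 kcal
(e) × 2 (scale by 2 for the 2 N2O5(g)): (2)·(+2.7) = +5.4 kcal
Combining the equations, ΔH_rxn = (-2)·(+19.6) + (-1)·(+20.0) + (2)·(-41.6) + (-1)·(-57.8) + (2)·(+2.7) = -79.2 kcal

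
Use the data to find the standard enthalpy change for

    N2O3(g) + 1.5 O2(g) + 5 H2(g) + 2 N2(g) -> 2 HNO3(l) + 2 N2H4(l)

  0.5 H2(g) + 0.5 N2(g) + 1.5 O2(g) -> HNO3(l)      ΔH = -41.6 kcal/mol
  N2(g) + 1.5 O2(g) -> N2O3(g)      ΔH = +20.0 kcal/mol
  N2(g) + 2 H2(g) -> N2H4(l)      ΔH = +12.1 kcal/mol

ΔH = -79.0 kcal/mol

equation 1 × 2 (×2 to match 2 HNO3(l) in the target): (2)·(-41.6) = -83.2 kcal/mol
equation 2 reversed (N2O3(g) must end up as a reactant): -20.0 kcal/mol
equation 3 × 2 (scale by 2 for the 2 N2H4(l)): (2)·(+12.1) = +24.2 kcal/mol
ΔH = (-83.2) + (-20.0) + (+24.2) = -79.0 kcal/mol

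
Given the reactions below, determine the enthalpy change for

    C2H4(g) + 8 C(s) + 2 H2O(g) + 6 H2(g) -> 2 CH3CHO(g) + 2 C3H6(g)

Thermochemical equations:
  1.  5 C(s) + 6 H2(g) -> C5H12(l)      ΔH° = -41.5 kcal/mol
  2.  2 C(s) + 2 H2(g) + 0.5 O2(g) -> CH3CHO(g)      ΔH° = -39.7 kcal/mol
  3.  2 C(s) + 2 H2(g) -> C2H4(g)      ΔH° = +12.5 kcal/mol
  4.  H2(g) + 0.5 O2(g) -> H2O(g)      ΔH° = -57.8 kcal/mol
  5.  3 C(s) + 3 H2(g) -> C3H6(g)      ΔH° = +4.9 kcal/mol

ΔH° = 33.5 kcal/mol

eq. 1: not needed (C5H12(l) appears nowhere else).
eq. 2 × 2 (scale by 2 for the 2 CH3CHO(g)): (2)·(-39.7) = -79.4 kcal/mol
eq. 3 reversed (C2H4(g) must end up as a reactant): -12.5 kcal/mol
eq. 4 reversed and × 2 (H2O(g) must end up as a reactant; ×2 to match 2 H2O(g) in the target): (-2)·(-57.8) = +115.6 kcal/mol
eq. 5 × 2 (scale by 2 for the 2 C3H6(g)): (2)·(+4.9) = +9.8 kcal/mol
Since enthalpy is a state function, ΔH° = (-79.4) + (-12.5) + (+115.6) + (+9.8) = 33.5 kcal/mol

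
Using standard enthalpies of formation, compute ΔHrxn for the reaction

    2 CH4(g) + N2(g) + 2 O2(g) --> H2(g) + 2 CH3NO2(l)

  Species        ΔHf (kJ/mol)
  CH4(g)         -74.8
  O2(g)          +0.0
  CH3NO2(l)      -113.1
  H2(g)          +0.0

Products: 1·(+0.0) + 2·(-113.1) = -226.2
Reactants: 2·(-74.8) + 1·(+0.0) + 2·(+0.0) = -149.6
ΔHrxn = (-226.2) − (-149.6) = -76.6 kJ/mol

ΔHrxn = -76.6 kJ/mol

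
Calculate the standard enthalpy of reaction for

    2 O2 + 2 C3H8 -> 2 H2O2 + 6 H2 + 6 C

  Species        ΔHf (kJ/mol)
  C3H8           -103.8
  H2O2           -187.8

Products: 2·(-187.8) + 6·(+0.0) + 6·(+0.0) = -375.6
Reactants: 2·(+0.0) + 2·(-103.8) = -207.6
ΔH° = (-375.6) − (-207.6) = -168.0 kJ/mol

ΔH° = -168.0 kJ/mol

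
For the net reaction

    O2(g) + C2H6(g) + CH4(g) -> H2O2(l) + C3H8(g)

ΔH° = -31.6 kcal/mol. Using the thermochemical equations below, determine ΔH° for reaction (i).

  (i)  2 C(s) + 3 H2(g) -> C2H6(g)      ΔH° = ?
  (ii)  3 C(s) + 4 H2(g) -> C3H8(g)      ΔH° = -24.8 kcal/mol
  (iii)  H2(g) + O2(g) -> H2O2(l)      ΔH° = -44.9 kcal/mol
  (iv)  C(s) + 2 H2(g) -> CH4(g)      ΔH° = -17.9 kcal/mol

ΔH° = -20.2 kcal/mol

(i) reversed (C2H6(g) must end up as a reactant): contributes −x
(ii) as written (C3H8(g) already on the product side): -24.8 kcal/mol
(iii) as written (H2O2(l) already on the product side): -44.9 kcal/mol
(iv) reversed (CH4(g) must end up as a reactant): +17.9 kcal/mol
-31.6 = (-24.8) + (-44.9) + (+17.9) − x
x = (-31.6 − (-51.8)) / (-1) = -20.2 kcal/mol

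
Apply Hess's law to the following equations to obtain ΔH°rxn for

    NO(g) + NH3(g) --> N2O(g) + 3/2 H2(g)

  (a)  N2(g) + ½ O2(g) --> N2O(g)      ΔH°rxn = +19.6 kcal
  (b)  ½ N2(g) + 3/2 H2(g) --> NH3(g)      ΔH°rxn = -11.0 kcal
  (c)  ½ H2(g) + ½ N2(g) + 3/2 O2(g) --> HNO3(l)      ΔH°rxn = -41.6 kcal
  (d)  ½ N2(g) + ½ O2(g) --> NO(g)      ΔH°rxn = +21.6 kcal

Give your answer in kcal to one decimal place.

ΔH°rxn = 9.0 kcal

(a) as written (N2O(g) already on the product side): +19.6 kcal
(b) reversed (NH3(g) must end up as a reactant): +11.0 kcal
(c): not needed (HNO3(l) appears nowhere else).
(d) reversed (reverse to put NO(g) on the reactant side): -21.6 kcal
Since enthalpy is a state function, ΔH°rxn = (+19.6) + (+11.0) + (-21.6) = 9.0 kcal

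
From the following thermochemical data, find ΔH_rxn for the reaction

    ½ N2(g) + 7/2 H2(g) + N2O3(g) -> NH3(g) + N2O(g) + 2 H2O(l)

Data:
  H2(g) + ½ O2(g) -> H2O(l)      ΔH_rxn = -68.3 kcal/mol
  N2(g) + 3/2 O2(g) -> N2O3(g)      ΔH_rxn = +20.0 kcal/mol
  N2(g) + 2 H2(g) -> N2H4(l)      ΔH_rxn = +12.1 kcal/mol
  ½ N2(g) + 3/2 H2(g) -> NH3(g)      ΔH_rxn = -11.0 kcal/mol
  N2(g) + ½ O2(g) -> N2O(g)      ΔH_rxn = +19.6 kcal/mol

ΔH_rxn = -148.0 kcal/mol

equation 1 × 2 (scale by 2 for the 2 H2O(l)): (2)·(-68.3) = -136.6 kcal/mol
equation 2 reversed (reverse to put N2O3(g) on the reactant side): -20.0 kcal/mol
equation 3: not needed (N2H4(l) appears nowhere else).
equation 4 as written (NH3(g) already on the product side): -11.0 kcal/mol
equation 5 as written (N2O(g) already on the product side): +19.6 kcal/mol
Summing the manipulated equations, ΔH_rxn = (-136.6) + (-20.0) + (-11.0) + (+19.6) = -148.0 kcal/mol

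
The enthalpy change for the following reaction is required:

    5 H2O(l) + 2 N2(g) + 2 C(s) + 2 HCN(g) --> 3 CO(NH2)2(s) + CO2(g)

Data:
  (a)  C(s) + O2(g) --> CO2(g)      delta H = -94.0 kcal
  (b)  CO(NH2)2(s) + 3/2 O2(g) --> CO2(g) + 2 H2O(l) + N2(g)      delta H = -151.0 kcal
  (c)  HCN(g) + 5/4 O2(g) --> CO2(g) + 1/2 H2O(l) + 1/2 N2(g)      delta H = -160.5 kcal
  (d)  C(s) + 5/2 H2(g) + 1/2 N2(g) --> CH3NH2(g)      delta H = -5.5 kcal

(a) × 2: (2)·(-94.0) = -188.0 kcal
(b) reversed and × 3: (-3)·(-151.0) = +453.0 kcal
(c) × 2: (2)·(-160.5) = -321.0 kcal
(d): not needed.
delta H = (-188.0) + (+453.0) + (-321.0) = -56.0 kcal

delta H = -56.0 kcal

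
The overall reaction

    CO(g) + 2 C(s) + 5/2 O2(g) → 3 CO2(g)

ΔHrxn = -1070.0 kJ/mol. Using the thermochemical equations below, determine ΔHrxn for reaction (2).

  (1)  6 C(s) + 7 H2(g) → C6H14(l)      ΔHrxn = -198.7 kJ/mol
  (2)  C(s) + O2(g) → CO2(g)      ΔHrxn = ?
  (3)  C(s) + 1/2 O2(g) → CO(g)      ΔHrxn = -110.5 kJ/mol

ΔHrxn = -393.5 kJ/mol

(1): not needed.
(2) × 3: contributes 3·x
(3) reversed: +110.5 kJ/mol
-1070.0 = (+110.5) + 3·x
x = (-1070.0 − (+110.5)) / (3) = -393.5 kJ/mol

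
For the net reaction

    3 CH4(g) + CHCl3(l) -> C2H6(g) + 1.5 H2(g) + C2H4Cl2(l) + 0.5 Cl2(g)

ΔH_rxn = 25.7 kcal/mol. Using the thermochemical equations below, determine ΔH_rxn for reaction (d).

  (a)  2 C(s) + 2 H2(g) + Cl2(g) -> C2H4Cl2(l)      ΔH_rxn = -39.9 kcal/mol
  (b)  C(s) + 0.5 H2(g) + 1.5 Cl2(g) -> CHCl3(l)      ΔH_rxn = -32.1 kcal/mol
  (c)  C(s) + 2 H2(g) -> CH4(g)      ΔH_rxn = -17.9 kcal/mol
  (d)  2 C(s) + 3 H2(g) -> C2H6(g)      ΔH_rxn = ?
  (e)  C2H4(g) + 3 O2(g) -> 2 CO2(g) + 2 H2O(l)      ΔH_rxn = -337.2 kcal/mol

ΔH_rxn = -20.2 kcal/mol

(a) as written (C2H4Cl2(l) already on the product side): -39.9 kcal/mol
(b) reversed (CHCl3(l) must end up as a reactant): +32.1 kcal/mol
(c) reversed and × 3 (reverse to put CH4(g) on the reactant side; ×3 to match 3 CH4(g) in the target): (-3)·(-17.9) = +53.7 kcal/mol
(d) as written (C2H6(g) already on the product side): contributes x
(e): not needed (CO2(g) appears nowhere else).
+25.7 = (-39.9) + (+32.1) + (+53.7) + x
x = (+25.7 − (+45.9)) / (1) = -20.2 kcal/mol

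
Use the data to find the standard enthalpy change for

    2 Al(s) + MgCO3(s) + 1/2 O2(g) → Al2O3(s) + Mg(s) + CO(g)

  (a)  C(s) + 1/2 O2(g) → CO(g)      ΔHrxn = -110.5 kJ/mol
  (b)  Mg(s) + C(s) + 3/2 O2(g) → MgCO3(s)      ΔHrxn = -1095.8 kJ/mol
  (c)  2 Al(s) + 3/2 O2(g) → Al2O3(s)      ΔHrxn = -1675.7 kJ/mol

(a) as written: -110.5 kJ/mol
(b) reversed: +1095.8 kJ/mol
(c) as written: -1675.7 kJ/mol
ΔHrxn = (-110.5) + (+1095.8) + (-1675.7) = -690.4 kJ/mol

ΔHrxn = -690.4 kJ/mol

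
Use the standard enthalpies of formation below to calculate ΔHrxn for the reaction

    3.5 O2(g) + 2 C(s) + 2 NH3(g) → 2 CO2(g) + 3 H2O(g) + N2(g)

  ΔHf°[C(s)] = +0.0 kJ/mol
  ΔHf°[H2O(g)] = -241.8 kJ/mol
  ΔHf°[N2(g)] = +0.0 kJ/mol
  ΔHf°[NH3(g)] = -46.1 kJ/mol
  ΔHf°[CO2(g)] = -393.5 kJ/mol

ΔHrxn = -1420.2 kJ/mol

Products: 2·(-393.5) + 3·(-241.8) + 1·(+0.0) = -1512.4
Reactants: 7/2·(+0.0) + 2·(+0.0) + 2·(-46.1) = -92.2
ΔHrxn = (-1512.4) − (-92.2) = -1420.2 kJ/mol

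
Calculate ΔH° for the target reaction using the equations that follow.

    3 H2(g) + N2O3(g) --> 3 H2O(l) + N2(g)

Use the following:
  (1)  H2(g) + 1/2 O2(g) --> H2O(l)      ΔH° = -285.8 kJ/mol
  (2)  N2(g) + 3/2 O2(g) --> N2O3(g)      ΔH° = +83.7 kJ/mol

ΔH° = -941.1 kJ/mol

(1) × 3: (3)·(-285.8) = -857.4 kJ/mol
(2) reversed: -83.7 kJ/mol
ΔH° = (-857.4) + (-83.7) = -941.1 kJ/mol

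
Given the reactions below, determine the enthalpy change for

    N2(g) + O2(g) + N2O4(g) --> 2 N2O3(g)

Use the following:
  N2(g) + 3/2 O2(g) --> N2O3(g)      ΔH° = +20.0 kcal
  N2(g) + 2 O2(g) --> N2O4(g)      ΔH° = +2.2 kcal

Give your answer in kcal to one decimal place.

equation 1 × 2: (2)·(+20.0) = +40.0 kcal
equation 2 reversed: -2.2 kcal
Since enthalpy is a state function, ΔH° = (+40.0) + (-2.2) = 37.8 kcal

ΔH° = 37.8 kcal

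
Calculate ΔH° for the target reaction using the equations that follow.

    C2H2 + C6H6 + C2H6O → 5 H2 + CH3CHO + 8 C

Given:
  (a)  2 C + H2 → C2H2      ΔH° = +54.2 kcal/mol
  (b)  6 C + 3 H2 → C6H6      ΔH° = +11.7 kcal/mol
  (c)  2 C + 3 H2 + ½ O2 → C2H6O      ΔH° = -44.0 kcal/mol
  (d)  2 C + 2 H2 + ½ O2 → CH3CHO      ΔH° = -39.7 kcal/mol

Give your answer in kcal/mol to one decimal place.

(a) reversed (C2H2 must end up as a reactant): -54.2 kcal/mol
(b) reversed (reverse to put C6H6 on the reactant side): -11.7 kcal/mol
(c) reversed (C2H6O must end up as a reactant): +44.0 kcal/mol
(d) as written (CH3CHO already on the product side): -39.7 kcal/mol
Summing the manipulated equations, ΔH° = (-1)·(+54.2) + (-1)·(+11.7) + (-1)·(-44.0) + (1)·(-39.7) = -61.6 kcal/mol

ΔH° = -61.6 kcal/mol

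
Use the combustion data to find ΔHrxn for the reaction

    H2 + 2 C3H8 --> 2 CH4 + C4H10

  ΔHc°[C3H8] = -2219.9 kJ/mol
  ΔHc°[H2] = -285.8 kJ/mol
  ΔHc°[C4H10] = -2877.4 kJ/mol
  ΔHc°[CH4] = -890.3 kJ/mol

With combustion enthalpies, reactants minus products:
= [1·(-285.8) + 2·(-2219.9)] − [2·(-890.3) + 1·(-2877.4)]
= -67.6 kJ/mol

ΔHrxn = -67.6 kJ/mol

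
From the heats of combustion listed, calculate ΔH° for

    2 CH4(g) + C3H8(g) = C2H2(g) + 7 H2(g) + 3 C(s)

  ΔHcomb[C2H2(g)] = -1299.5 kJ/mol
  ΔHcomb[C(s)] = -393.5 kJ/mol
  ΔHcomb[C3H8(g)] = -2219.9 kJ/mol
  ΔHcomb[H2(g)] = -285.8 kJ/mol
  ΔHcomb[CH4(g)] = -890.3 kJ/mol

Using ΔH = Σ nΔHc°(reactants) − Σ nΔHc°(products):
= [2·(-890.3) + 1·(-2219.9)] − [1·(-1299.5) + 7·(-285.8) + 3·(-393.5)]
= 480.1 kJ/mol

ΔH° = 480.1 kJ/mol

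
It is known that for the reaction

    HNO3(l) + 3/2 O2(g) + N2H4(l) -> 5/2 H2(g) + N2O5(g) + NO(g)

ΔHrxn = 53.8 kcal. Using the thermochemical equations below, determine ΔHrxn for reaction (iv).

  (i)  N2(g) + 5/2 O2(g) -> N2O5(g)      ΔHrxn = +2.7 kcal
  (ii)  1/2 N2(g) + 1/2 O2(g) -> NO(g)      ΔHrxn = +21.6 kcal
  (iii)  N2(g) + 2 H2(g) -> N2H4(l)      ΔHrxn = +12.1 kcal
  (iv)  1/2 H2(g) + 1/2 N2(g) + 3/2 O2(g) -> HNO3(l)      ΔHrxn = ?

ΔHrxn = -41.6 kcal

(i) as written (N2O5(g) already on the product side): +2.7 kcal
(ii) as written (NO(g) already on the product side): +21.6 kcal
(iii) reversed (N2H4(l) must end up as a reactant): -12.1 kcal
(iv) reversed (HNO3(l) must end up as a reactant): contributes −x
+53.8 = (+2.7) + (+21.6) + (-12.1) − x
x = (+53.8 − (+12.2)) / (-1) = -41.6 kcal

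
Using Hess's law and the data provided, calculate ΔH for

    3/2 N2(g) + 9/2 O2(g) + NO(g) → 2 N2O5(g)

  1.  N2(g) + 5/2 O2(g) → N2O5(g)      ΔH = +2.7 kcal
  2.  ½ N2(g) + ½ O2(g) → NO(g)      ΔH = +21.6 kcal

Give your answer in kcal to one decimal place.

eq. 1 × 2: (2)·(+2.7) = +5.4 kcal
eq. 2 reversed: -21.6 kcal
ΔH = (+5.4) + (-21.6) = -16.2 kcal

ΔH = -16.2 kcal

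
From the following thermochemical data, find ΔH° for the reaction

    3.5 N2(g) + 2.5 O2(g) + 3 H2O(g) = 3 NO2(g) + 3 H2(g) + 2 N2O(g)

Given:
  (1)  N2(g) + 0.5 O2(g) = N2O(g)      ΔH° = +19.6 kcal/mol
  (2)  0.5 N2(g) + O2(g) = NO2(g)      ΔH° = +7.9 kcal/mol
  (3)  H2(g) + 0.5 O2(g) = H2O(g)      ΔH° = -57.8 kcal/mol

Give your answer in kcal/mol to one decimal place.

(1) × 2 (×2 to match 2 N2O(g) in the target): (2)·(+19.6) = +39.2 kcal/mol
(2) × 3 (scale by 3 for the 3 NO2(g)): (3)·(+7.9) = +23.7 kcal/mol
(3) reversed and × 3 (H2O(g) must end up as a reactant; scale by 3 for the 3 H2O(g)): (-3)·(-57.8) = +173.4 kcal/mol
By Hess's law, ΔH° = (+39.2) + (+23.7) + (+173.4) = 236.3 kcal/mol

ΔH° = 236.3 kcal/mol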